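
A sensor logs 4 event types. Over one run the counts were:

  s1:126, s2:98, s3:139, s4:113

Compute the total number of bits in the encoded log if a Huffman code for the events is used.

Build the Huffman tree bottom-up:
merge s2(98) and s4(113): 211
merge s1(126) and s3(139): 265
merge 211 and 265: 476
Each symbol's bit-cost is frequency × depth; summing gives 952 bits (equivalently 211 + 265 + 476).

952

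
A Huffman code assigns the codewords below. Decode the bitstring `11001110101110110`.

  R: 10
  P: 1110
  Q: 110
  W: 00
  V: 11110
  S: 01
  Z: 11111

QSQRPQ

Read left to right; each codeword is recognised as soon as it completes (prefix code):
  110→Q | 01→S | 110→Q | 10→R | 1110→P | 110→Q
Decoded message: QSQRPQ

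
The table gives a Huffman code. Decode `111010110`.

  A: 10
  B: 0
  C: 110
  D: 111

DBAC

Read left to right; each codeword is recognised as soon as it completes (prefix code):
  111→D | 0→B | 10→A | 110→C
Decoded message: DBAC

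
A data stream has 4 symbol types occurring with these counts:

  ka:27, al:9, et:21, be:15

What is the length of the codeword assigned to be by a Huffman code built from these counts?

3

Huffman merges, smallest pair first:
al(9) + be(15) → 24
et(21) + 24 → 45
ka(27) + 45 → 72
be sits 3 levels below the root, so its codeword is 3 bits.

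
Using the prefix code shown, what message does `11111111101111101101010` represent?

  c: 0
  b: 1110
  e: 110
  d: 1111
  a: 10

Read left to right; each codeword is recognised as soon as it completes (prefix code):
  1111→d | 1111→d | 10→a | 1111→d | 10→a | 110→e | 10→a | 10→a
Decoded message: ddadaeaa

ddadaeaa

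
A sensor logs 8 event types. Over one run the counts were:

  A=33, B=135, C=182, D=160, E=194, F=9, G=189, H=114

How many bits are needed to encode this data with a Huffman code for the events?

2863

Greedily combine the two least-frequent nodes:
F(9) + A(33) → 42
42 + H(114) → 156
B(135) + 156 → 291
D(160) + C(182) → 342
G(189) + E(194) → 383
291 + 342 → 633
383 + 633 → 1016
Total encoded bits = sum of merged weights = 42 + 156 + 291 + 342 + 383 + 633 + 1016 = 2863.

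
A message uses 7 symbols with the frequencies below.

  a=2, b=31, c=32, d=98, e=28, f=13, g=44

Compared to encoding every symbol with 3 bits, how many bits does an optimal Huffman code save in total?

138

Fixed-length: 3 bits × 248 symbols = 744 bits.
Huffman merges:
combine a(2), f(13) → 15
combine 15, e(28) → 43
combine b(31), c(32) → 63
combine 43, g(44) → 87
combine 63, 87 → 150
combine d(98), 150 → 248
Huffman total = 15 + 43 + 63 + 87 + 150 + 248 = 606 bits.
Saving = 744 − 606 = 138 bits.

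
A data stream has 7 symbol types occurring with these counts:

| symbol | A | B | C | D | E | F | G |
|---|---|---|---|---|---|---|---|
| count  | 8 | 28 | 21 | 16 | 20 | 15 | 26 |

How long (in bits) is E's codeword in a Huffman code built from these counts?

Huffman merges, smallest pair first:
A(8) + F(15) → 23
D(16) + E(20) → 36
C(21) + 23 → 44
G(26) + B(28) → 54
36 + 44 → 80
54 + 80 → 134
The subtree containing E is merged 3 times, so code length = 3.

3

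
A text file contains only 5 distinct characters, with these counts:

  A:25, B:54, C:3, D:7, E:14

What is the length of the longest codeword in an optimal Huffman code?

4

Merge the two lowest-weight nodes at each step:
combine C(3), D(7) → 10
combine 10, E(14) → 24
combine 24, A(25) → 49
combine 49, B(54) → 103
The rarest symbols sit at the bottom; the longest codeword is 4 bits.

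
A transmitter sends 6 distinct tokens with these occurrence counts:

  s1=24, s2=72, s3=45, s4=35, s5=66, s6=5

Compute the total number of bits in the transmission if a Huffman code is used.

Greedily combine the two least-frequent nodes:
combine s6(5), s1(24) → 29
combine 29, s4(35) → 64
combine s3(45), 64 → 109
combine s5(66), s2(72) → 138
combine 109, 138 → 247
Total encoded bits = sum of merged weights = 29 + 64 + 109 + 138 + 247 = 587.

587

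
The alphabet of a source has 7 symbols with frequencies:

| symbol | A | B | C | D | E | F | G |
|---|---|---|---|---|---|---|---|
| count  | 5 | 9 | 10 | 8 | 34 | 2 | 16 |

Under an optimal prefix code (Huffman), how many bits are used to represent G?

3

Repeatedly merge the two smallest:
combine F(2), A(5) → 7
combine 7, D(8) → 15
combine B(9), C(10) → 19
combine 15, G(16) → 31
combine 19, 31 → 50
combine E(34), 50 → 84
The subtree containing G is merged 3 times, so code length = 3.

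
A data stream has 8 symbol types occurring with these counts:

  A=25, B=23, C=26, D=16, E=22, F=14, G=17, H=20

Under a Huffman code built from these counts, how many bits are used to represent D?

3

Repeatedly merge the two smallest:
F(14) + D(16) → 30
G(17) + H(20) → 37
E(22) + B(23) → 45
A(25) + C(26) → 51
30 + 37 → 67
45 + 51 → 96
67 + 96 → 163
The subtree containing D is merged 3 times, so code length = 3.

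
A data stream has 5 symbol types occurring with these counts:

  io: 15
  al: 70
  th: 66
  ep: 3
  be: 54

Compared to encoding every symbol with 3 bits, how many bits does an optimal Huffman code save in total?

Fixed-length: 3 bits × 208 symbols = 624 bits.
Huffman merges:
combine ep(3), io(15) → 18
combine 18, be(54) → 72
combine th(66), al(70) → 136
combine 72, 136 → 208
Huffman total = 18 + 72 + 136 + 208 = 434 bits.
Saving = 624 − 434 = 190 bits.

190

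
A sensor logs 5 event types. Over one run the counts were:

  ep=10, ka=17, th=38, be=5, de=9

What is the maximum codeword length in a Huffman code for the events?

4

Merge the two lowest-weight nodes at each step:
be(5) + de(9) → 14
ep(10) + 14 → 24
ka(17) + 24 → 41
th(38) + 41 → 79
Maximum depth reached is 4.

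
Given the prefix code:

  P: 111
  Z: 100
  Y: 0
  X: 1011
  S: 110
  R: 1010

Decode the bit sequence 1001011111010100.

Read left to right; each codeword is recognised as soon as it completes (prefix code):
  100→Z | 1011→X | 111→P | 0→Y | 1010→R | 0→Y
Decoded message: ZXPYRY

ZXPYRY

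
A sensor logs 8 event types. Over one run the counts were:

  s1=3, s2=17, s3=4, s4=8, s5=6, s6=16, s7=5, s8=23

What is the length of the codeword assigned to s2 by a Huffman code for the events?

Repeatedly merge the two smallest:
combine s1(3), s3(4) → 7
combine s7(5), s5(6) → 11
combine 7, s4(8) → 15
combine 11, 15 → 26
combine s6(16), s2(17) → 33
combine s8(23), 26 → 49
combine 33, 49 → 82
s2 sits 2 levels below the root, so its codeword is 2 bits.

2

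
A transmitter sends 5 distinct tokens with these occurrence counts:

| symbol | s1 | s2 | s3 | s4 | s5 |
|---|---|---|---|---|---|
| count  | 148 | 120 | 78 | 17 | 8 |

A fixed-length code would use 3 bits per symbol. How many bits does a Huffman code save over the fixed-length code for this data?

391

Fixed-length: 3 bits × 371 symbols = 1113 bits.
Huffman merges:
combine s5(8), s4(17) → 25
combine 25, s3(78) → 103
combine 103, s2(120) → 223
combine s1(148), 223 → 371
Huffman total = 25 + 103 + 223 + 371 = 722 bits.
Saving = 1113 − 722 = 391 bits.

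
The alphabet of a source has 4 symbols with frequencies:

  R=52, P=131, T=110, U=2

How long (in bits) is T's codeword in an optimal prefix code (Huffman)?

Huffman merges, smallest pair first:
combine U(2), R(52) → 54
combine 54, T(110) → 164
combine P(131), 164 → 295
The subtree containing T is merged 2 times, so code length = 2.

2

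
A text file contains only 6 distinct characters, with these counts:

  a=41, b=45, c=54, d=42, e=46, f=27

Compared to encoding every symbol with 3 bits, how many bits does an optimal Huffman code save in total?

Fixed-length: 3 bits × 255 symbols = 765 bits.
Huffman merges:
combine f(27), a(41) → 68
combine d(42), b(45) → 87
combine e(46), c(54) → 100
combine 68, 87 → 155
combine 100, 155 → 255
Huffman total = 68 + 87 + 100 + 155 + 255 = 665 bits.
Saving = 765 − 665 = 100 bits.

100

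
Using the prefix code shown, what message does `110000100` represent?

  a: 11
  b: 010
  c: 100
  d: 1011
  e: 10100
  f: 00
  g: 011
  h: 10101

affc

Read left to right; each codeword is recognised as soon as it completes (prefix code):
  11→a | 00→f | 00→f | 100→c
Decoded message: affc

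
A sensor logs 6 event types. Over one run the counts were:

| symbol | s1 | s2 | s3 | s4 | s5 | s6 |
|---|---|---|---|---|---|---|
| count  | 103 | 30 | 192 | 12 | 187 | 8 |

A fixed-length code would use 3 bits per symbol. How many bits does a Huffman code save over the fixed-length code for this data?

Fixed-length: 3 bits × 532 symbols = 1596 bits.
Huffman merges:
combine s6(8), s4(12) → 20
combine 20, s2(30) → 50
combine 50, s1(103) → 153
combine 153, s5(187) → 340
combine s3(192), 340 → 532
Huffman total = 20 + 50 + 153 + 340 + 532 = 1095 bits.
Saving = 1596 − 1095 = 501 bits.

501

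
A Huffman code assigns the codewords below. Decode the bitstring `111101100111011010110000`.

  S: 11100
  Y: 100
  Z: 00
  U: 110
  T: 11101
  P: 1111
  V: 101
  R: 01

Read left to right; each codeword is recognised as soon as it completes (prefix code):
  1111→P | 01→R | 100→Y | 11101→T | 101→V | 01→R | 100→Y | 00→Z
Decoded message: PRYTVRYZ

PRYTVRYZ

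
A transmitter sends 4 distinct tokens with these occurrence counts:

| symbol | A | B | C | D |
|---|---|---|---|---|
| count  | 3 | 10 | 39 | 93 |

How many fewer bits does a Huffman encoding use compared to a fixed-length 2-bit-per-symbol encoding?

80

Fixed-length: 2 bits × 145 symbols = 290 bits.
Huffman merges:
merge A(3) and B(10): 13
merge 13 and C(39): 52
merge 52 and D(93): 145
Huffman total = 13 + 52 + 145 = 210 bits.
Saving = 290 − 210 = 80 bits.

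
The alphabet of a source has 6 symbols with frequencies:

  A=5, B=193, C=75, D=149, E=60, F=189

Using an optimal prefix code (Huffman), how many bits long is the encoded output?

1547

Build the Huffman tree bottom-up:
combine A(5), E(60) → 65
combine 65, C(75) → 140
combine 140, D(149) → 289
combine F(189), B(193) → 382
combine 289, 382 → 671
Total encoded bits = sum of merged weights = 65 + 140 + 289 + 382 + 671 = 1547.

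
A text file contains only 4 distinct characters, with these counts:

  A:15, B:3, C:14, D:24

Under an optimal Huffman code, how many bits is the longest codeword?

Merge the two lowest-weight nodes at each step:
merge B(3) and C(14): 17
merge A(15) and 17: 32
merge D(24) and 32: 56
The first pair merged (B, C) ends up deepest, at depth 3.

3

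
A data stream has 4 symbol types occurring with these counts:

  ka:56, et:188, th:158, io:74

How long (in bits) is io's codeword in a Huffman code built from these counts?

Build the tree from the bottom:
ka(56) + io(74) → 130
130 + th(158) → 288
et(188) + 288 → 476
io's leaf is at depth 3, giving a 3-bit codeword.

3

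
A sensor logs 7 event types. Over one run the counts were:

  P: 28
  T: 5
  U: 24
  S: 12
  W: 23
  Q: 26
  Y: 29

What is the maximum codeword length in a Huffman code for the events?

Merge the two lowest-weight nodes at each step:
T(5) + S(12) → 17
17 + W(23) → 40
U(24) + Q(26) → 50
P(28) + Y(29) → 57
40 + 50 → 90
57 + 90 → 147
Maximum depth reached is 4.

4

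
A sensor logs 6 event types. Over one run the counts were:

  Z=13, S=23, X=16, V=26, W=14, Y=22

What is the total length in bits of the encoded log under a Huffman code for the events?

293

Greedily combine the two least-frequent nodes:
merge Z(13) and W(14): 27
merge X(16) and Y(22): 38
merge S(23) and V(26): 49
merge 27 and 38: 65
merge 49 and 65: 114
Total encoded bits = sum of merged weights = 27 + 38 + 49 + 65 + 114 = 293.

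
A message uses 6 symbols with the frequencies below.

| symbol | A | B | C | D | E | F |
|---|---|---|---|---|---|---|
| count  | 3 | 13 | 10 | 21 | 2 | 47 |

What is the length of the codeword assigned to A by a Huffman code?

5

Repeatedly merge the two smallest:
merge E(2) and A(3): 5
merge 5 and C(10): 15
merge B(13) and 15: 28
merge D(21) and 28: 49
merge F(47) and 49: 96
A's leaf is at depth 5, giving a 5-bit codeword.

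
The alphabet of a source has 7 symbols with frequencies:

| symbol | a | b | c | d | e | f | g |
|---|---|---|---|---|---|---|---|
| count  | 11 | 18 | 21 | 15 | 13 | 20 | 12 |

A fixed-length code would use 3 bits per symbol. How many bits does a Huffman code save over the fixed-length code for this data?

21

Fixed-length: 3 bits × 110 symbols = 330 bits.
Huffman merges:
a(11) + g(12) → 23
e(13) + d(15) → 28
b(18) + f(20) → 38
c(21) + 23 → 44
28 + 38 → 66
44 + 66 → 110
Huffman total = 23 + 28 + 38 + 44 + 66 + 110 = 309 bits.
Saving = 330 − 309 = 21 bits.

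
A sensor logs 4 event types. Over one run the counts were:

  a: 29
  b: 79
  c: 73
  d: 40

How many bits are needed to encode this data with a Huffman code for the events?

432

Build the Huffman tree bottom-up:
a(29) + d(40) → 69
69 + c(73) → 142
b(79) + 142 → 221
Each symbol's bit-cost is frequency × depth; summing gives 432 bits (equivalently 69 + 142 + 221).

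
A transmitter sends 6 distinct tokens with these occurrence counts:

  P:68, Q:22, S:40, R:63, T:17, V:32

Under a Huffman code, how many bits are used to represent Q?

4

Repeatedly merge the two smallest:
merge T(17) and Q(22): 39
merge V(32) and 39: 71
merge S(40) and R(63): 103
merge P(68) and 71: 139
merge 103 and 139: 242
The subtree containing Q is merged 4 times, so code length = 4.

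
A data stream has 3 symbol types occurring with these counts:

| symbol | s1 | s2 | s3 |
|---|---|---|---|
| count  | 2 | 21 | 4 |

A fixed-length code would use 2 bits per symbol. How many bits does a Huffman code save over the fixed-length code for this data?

21

Fixed-length: 2 bits × 27 symbols = 54 bits.
Huffman merges:
combine s1(2), s3(4) → 6
combine 6, s2(21) → 27
Huffman total = 6 + 27 = 33 bits.
Saving = 54 − 33 = 21 bits.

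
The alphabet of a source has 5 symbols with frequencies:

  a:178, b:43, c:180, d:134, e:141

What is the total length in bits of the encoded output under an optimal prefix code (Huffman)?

Greedily combine the two least-frequent nodes:
merge b(43) and d(134): 177
merge e(141) and 177: 318
merge a(178) and c(180): 358
merge 318 and 358: 676
The encoded length is the sum of every internal node's weight: 177 + 318 + 358 + 676 = 1529 bits.

1529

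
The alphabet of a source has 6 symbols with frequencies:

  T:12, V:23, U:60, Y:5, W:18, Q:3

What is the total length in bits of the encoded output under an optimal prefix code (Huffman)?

Merge the two smallest weights repeatedly:
merge Q(3) and Y(5): 8
merge 8 and T(12): 20
merge W(18) and 20: 38
merge V(23) and 38: 61
merge U(60) and 61: 121
The encoded length is the sum of every internal node's weight: 8 + 20 + 38 + 61 + 121 = 248 bits.

248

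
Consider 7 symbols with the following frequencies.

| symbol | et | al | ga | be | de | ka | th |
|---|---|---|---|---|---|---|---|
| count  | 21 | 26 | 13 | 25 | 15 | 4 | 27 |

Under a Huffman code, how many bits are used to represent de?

Huffman merges, smallest pair first:
combine ka(4), ga(13) → 17
combine de(15), 17 → 32
combine et(21), be(25) → 46
combine al(26), th(27) → 53
combine 32, 46 → 78
combine 53, 78 → 131
de sits 3 levels below the root, so its codeword is 3 bits.

3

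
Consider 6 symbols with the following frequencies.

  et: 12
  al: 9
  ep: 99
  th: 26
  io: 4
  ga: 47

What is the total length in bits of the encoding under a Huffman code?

384

Build the Huffman tree bottom-up:
combine io(4), al(9) → 13
combine et(12), 13 → 25
combine 25, th(26) → 51
combine ga(47), 51 → 98
combine 98, ep(99) → 197
Total encoded bits = sum of merged weights = 13 + 25 + 51 + 98 + 197 = 384.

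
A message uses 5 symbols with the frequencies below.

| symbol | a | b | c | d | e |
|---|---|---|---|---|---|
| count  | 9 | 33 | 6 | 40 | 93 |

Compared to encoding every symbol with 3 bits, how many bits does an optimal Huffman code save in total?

Fixed-length: 3 bits × 181 symbols = 543 bits.
Huffman merges:
combine c(6), a(9) → 15
combine 15, b(33) → 48
combine d(40), 48 → 88
combine 88, e(93) → 181
Huffman total = 15 + 48 + 88 + 181 = 332 bits.
Saving = 543 − 332 = 211 bits.

211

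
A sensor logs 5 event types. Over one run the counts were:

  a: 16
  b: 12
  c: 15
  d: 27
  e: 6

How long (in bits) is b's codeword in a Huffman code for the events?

Build the tree from the bottom:
e(6) + b(12) → 18
c(15) + a(16) → 31
18 + d(27) → 45
31 + 45 → 76
b's leaf is at depth 3, giving a 3-bit codeword.

3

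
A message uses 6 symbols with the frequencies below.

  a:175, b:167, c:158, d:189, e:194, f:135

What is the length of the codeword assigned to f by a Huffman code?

Build the tree from the bottom:
combine f(135), c(158) → 293
combine b(167), a(175) → 342
combine d(189), e(194) → 383
combine 293, 342 → 635
combine 383, 635 → 1018
The subtree containing f is merged 3 times, so code length = 3.

3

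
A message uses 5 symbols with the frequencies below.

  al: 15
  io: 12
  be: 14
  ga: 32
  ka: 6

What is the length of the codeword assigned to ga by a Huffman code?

1

Repeatedly merge the two smallest:
ka(6) + io(12) → 18
be(14) + al(15) → 29
18 + 29 → 47
ga(32) + 47 → 79
ga sits one level below the root: a 1-bit codeword.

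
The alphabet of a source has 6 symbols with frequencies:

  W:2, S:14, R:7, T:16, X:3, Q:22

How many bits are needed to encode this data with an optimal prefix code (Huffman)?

Build the Huffman tree bottom-up:
combine W(2), X(3) → 5
combine 5, R(7) → 12
combine 12, S(14) → 26
combine T(16), Q(22) → 38
combine 26, 38 → 64
The encoded length is the sum of every internal node's weight: 5 + 12 + 26 + 38 + 64 = 145 bits.

145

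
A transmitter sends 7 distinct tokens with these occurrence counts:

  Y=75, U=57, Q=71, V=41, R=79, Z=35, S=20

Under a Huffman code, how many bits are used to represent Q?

Build the tree from the bottom:
merge S(20) and Z(35): 55
merge V(41) and 55: 96
merge U(57) and Q(71): 128
merge Y(75) and R(79): 154
merge 96 and 128: 224
merge 154 and 224: 378
The subtree containing Q is merged 3 times, so code length = 3.

3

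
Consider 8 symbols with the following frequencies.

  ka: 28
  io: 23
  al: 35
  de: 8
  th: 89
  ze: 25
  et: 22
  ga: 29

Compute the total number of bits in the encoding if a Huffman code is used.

Build the Huffman tree bottom-up:
combine de(8), et(22) → 30
combine io(23), ze(25) → 48
combine ka(28), ga(29) → 57
combine 30, al(35) → 65
combine 48, 57 → 105
combine 65, th(89) → 154
combine 105, 154 → 259
Total encoded bits = sum of merged weights = 30 + 48 + 57 + 65 + 105 + 154 + 259 = 718.

718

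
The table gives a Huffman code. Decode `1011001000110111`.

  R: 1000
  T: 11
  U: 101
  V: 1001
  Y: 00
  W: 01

UVYWUT

Read left to right; each codeword is recognised as soon as it completes (prefix code):
  101→U | 1001→V | 00→Y | 01→W | 101→U | 11→T
Decoded message: UVYWUT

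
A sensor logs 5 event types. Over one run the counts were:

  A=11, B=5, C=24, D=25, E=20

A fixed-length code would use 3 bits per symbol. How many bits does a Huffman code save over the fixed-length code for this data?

69

Fixed-length: 3 bits × 85 symbols = 255 bits.
Huffman merges:
merge B(5) and A(11): 16
merge 16 and E(20): 36
merge C(24) and D(25): 49
merge 36 and 49: 85
Huffman total = 16 + 36 + 49 + 85 = 186 bits.
Saving = 255 − 186 = 69 bits.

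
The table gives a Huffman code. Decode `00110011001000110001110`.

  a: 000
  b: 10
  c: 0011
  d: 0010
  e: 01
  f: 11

Read left to right; each codeword is recognised as soon as it completes (prefix code):
  0011→c | 0011→c | 0010→d | 0011→c | 000→a | 11→f | 10→b
Decoded message: ccdcafb

ccdcafb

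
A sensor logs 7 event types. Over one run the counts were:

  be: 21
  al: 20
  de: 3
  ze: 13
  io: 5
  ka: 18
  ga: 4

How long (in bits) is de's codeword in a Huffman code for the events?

Huffman merges, smallest pair first:
combine de(3), ga(4) → 7
combine io(5), 7 → 12
combine 12, ze(13) → 25
combine ka(18), al(20) → 38
combine be(21), 25 → 46
combine 38, 46 → 84
The subtree containing de is merged 5 times, so code length = 5.

5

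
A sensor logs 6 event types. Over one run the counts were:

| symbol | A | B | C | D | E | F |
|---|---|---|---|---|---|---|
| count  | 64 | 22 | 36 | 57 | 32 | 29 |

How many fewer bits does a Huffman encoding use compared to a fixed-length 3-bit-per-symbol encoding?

121

Fixed-length: 3 bits × 240 symbols = 720 bits.
Huffman merges:
B(22) + F(29) → 51
E(32) + C(36) → 68
51 + D(57) → 108
A(64) + 68 → 132
108 + 132 → 240
Huffman total = 51 + 68 + 108 + 132 + 240 = 599 bits.
Saving = 720 − 599 = 121 bits.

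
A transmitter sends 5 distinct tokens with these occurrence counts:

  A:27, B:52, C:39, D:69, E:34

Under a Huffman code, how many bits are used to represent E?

3

Huffman merges, smallest pair first:
A(27) + E(34) → 61
C(39) + B(52) → 91
61 + D(69) → 130
91 + 130 → 221
E sits 3 levels below the root, so its codeword is 3 bits.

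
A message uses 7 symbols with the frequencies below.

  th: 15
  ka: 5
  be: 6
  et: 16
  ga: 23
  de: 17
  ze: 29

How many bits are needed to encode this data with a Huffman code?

292

Merge the two smallest weights repeatedly:
ka(5) + be(6) → 11
11 + th(15) → 26
et(16) + de(17) → 33
ga(23) + 26 → 49
ze(29) + 33 → 62
49 + 62 → 111
The encoded length is the sum of every internal node's weight: 11 + 26 + 33 + 49 + 62 + 111 = 292 bits.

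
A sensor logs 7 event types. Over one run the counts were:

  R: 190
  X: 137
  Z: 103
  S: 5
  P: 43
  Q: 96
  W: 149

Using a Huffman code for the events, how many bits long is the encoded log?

Greedily combine the two least-frequent nodes:
S(5) + P(43) → 48
48 + Q(96) → 144
Z(103) + X(137) → 240
144 + W(149) → 293
R(190) + 240 → 430
293 + 430 → 723
Total encoded bits = sum of merged weights = 48 + 144 + 240 + 293 + 430 + 723 = 1878.

1878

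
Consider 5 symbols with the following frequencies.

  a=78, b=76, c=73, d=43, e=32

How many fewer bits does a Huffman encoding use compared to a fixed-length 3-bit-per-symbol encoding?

227

Fixed-length: 3 bits × 302 symbols = 906 bits.
Huffman merges:
merge e(32) and d(43): 75
merge c(73) and 75: 148
merge b(76) and a(78): 154
merge 148 and 154: 302
Huffman total = 75 + 148 + 154 + 302 = 679 bits.
Saving = 906 − 679 = 227 bits.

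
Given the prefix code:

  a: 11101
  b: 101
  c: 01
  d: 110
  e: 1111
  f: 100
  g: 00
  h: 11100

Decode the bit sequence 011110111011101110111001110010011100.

cadadhhfh

Read left to right; each codeword is recognised as soon as it completes (prefix code):
  01→c | 11101→a | 110→d | 11101→a | 110→d | 11100→h | 11100→h | 100→f | 11100→h
Decoded message: cadadhhfh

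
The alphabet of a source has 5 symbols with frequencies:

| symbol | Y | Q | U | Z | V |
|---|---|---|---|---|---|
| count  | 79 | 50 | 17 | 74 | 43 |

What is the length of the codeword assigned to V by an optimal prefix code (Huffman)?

3

Repeatedly merge the two smallest:
merge U(17) and V(43): 60
merge Q(50) and 60: 110
merge Z(74) and Y(79): 153
merge 110 and 153: 263
The subtree containing V is merged 3 times, so code length = 3.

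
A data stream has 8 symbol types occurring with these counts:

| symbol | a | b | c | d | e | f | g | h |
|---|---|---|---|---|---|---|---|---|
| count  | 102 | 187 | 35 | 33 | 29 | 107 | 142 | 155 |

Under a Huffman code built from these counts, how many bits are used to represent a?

Huffman merges, smallest pair first:
merge e(29) and d(33): 62
merge c(35) and 62: 97
merge 97 and a(102): 199
merge f(107) and g(142): 249
merge h(155) and b(187): 342
merge 199 and 249: 448
merge 342 and 448: 790
a's leaf is at depth 3, giving a 3-bit codeword.

3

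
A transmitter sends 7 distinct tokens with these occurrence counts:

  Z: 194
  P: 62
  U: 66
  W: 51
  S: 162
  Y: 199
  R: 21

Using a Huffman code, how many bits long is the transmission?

1910

Build the Huffman tree bottom-up:
merge R(21) and W(51): 72
merge P(62) and U(66): 128
merge 72 and 128: 200
merge S(162) and Z(194): 356
merge Y(199) and 200: 399
merge 356 and 399: 755
The encoded length is the sum of every internal node's weight: 72 + 128 + 200 + 356 + 399 + 755 = 1910 bits.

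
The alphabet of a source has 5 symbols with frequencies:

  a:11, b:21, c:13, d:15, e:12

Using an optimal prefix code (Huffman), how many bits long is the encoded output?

167

Greedily combine the two least-frequent nodes:
combine a(11), e(12) → 23
combine c(13), d(15) → 28
combine b(21), 23 → 44
combine 28, 44 → 72
Each symbol's bit-cost is frequency × depth; summing gives 167 bits (equivalently 23 + 28 + 44 + 72).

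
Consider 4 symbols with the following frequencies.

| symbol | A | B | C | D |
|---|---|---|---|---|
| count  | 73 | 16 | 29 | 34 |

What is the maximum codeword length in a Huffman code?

Merge the two lowest-weight nodes at each step:
combine B(16), C(29) → 45
combine D(34), 45 → 79
combine A(73), 79 → 152
The first pair merged (B, C) ends up deepest, at depth 3.

3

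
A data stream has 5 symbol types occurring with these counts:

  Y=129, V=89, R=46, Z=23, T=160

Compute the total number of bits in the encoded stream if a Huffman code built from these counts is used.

961

Greedily combine the two least-frequent nodes:
Z(23) + R(46) → 69
69 + V(89) → 158
Y(129) + 158 → 287
T(160) + 287 → 447
Total encoded bits = sum of merged weights = 69 + 158 + 287 + 447 = 961.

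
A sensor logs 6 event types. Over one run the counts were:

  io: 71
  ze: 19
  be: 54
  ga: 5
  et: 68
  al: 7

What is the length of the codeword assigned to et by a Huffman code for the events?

2

Build the tree from the bottom:
ga(5) + al(7) → 12
12 + ze(19) → 31
31 + be(54) → 85
et(68) + io(71) → 139
85 + 139 → 224
The subtree containing et is merged 2 times, so code length = 2.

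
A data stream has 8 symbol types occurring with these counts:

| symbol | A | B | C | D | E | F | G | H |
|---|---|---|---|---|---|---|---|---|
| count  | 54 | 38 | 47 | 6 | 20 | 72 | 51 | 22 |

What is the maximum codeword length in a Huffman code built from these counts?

Merge the two lowest-weight nodes at each step:
combine D(6), E(20) → 26
combine H(22), 26 → 48
combine B(38), C(47) → 85
combine 48, G(51) → 99
combine A(54), F(72) → 126
combine 85, 99 → 184
combine 126, 184 → 310
The rarest symbols sit at the bottom; the longest codeword is 5 bits.

5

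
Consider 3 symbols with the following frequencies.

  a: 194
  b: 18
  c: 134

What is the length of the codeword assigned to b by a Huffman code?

Huffman merges, smallest pair first:
b(18) + c(134) → 152
152 + a(194) → 346
b's leaf is at depth 2, giving a 2-bit codeword.

2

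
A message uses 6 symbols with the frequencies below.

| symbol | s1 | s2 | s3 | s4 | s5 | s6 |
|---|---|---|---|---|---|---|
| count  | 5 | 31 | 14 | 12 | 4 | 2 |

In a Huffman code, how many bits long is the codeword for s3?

2

Repeatedly merge the two smallest:
s6(2) + s5(4) → 6
s1(5) + 6 → 11
11 + s4(12) → 23
s3(14) + 23 → 37
s2(31) + 37 → 68
s3's leaf is at depth 2, giving a 2-bit codeword.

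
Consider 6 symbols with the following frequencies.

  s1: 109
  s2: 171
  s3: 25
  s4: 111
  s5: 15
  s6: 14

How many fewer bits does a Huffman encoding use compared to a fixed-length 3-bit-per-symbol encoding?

370

Fixed-length: 3 bits × 445 symbols = 1335 bits.
Huffman merges:
merge s6(14) and s5(15): 29
merge s3(25) and 29: 54
merge 54 and s1(109): 163
merge s4(111) and 163: 274
merge s2(171) and 274: 445
Huffman total = 29 + 54 + 163 + 274 + 445 = 965 bits.
Saving = 1335 − 965 = 370 bits.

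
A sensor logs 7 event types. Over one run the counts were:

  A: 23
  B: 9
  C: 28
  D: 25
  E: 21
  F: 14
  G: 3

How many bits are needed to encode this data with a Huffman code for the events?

328

Build the Huffman tree bottom-up:
G(3) + B(9) → 12
12 + F(14) → 26
E(21) + A(23) → 44
D(25) + 26 → 51
C(28) + 44 → 72
51 + 72 → 123
The encoded length is the sum of every internal node's weight: 12 + 26 + 44 + 51 + 72 + 123 = 328 bits.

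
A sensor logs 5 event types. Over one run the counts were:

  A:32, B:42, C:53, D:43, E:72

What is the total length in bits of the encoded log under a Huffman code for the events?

558

Build the Huffman tree bottom-up:
merge A(32) and B(42): 74
merge D(43) and C(53): 96
merge E(72) and 74: 146
merge 96 and 146: 242
Each symbol's bit-cost is frequency × depth; summing gives 558 bits (equivalently 74 + 96 + 146 + 242).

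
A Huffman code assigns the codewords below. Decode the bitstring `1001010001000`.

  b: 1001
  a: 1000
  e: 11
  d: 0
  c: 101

Read left to right; each codeword is recognised as soon as it completes (prefix code):
  1001→b | 0→d | 1000→a | 1000→a
Decoded message: bdaa

bdaa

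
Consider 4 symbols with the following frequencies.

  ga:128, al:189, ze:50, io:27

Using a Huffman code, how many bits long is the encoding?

676

Build the Huffman tree bottom-up:
io(27) + ze(50) → 77
77 + ga(128) → 205
al(189) + 205 → 394
Each symbol's bit-cost is frequency × depth; summing gives 676 bits (equivalently 77 + 205 + 394).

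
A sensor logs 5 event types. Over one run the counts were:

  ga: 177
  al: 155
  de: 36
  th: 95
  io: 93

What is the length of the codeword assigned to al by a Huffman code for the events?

Build the tree from the bottom:
merge de(36) and io(93): 129
merge th(95) and 129: 224
merge al(155) and ga(177): 332
merge 224 and 332: 556
al sits 2 levels below the root, so its codeword is 2 bits.

2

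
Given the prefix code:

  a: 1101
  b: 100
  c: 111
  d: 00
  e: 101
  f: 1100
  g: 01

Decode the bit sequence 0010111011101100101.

Read left to right; each codeword is recognised as soon as it completes (prefix code):
  00→d | 101→e | 1101→a | 1101→a | 100→b | 101→e
Decoded message: deaabe

deaabe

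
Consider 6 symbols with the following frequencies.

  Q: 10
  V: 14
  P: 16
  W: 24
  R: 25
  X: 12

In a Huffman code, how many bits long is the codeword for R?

Repeatedly merge the two smallest:
combine Q(10), X(12) → 22
combine V(14), P(16) → 30
combine 22, W(24) → 46
combine R(25), 30 → 55
combine 46, 55 → 101
R's leaf is at depth 2, giving a 2-bit codeword.

2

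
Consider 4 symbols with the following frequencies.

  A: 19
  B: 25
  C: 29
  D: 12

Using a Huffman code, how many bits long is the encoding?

Greedily combine the two least-frequent nodes:
merge D(12) and A(19): 31
merge B(25) and C(29): 54
merge 31 and 54: 85
Total encoded bits = sum of merged weights = 31 + 54 + 85 = 170.

170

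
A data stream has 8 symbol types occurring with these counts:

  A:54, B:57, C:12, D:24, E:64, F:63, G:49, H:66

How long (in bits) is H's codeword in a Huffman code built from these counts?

Build the tree from the bottom:
C(12) + D(24) → 36
36 + G(49) → 85
A(54) + B(57) → 111
F(63) + E(64) → 127
H(66) + 85 → 151
111 + 127 → 238
151 + 238 → 389
H's leaf is at depth 2, giving a 2-bit codeword.

2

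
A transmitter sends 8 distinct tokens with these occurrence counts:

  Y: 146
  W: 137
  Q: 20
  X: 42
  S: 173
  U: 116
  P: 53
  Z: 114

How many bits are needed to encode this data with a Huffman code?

Build the Huffman tree bottom-up:
combine Q(20), X(42) → 62
combine P(53), 62 → 115
combine Z(114), 115 → 229
combine U(116), W(137) → 253
combine Y(146), S(173) → 319
combine 229, 253 → 482
combine 319, 482 → 801
Total encoded bits = sum of merged weights = 62 + 115 + 229 + 253 + 319 + 482 + 801 = 2261.

2261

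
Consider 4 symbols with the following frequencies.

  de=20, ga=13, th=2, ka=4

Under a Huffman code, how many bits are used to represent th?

Huffman merges, smallest pair first:
combine th(2), ka(4) → 6
combine 6, ga(13) → 19
combine 19, de(20) → 39
th sits 3 levels below the root, so its codeword is 3 bits.

3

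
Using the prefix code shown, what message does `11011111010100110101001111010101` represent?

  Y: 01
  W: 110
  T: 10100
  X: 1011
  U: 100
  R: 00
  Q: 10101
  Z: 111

Read left to right; each codeword is recognised as soon as it completes (prefix code):
  110→W | 111→Z | 110→W | 10100→T | 110→W | 10100→T | 111→Z | 10101→Q | 01→Y
Decoded message: WZWTWTZQY

WZWTWTZQY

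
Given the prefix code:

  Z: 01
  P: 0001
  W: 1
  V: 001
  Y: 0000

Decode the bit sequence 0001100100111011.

Read left to right; each codeword is recognised as soon as it completes (prefix code):
  0001→P | 1→W | 001→V | 001→V | 1→W | 1→W | 01→Z | 1→W
Decoded message: PWVVWWZW

PWVVWWZW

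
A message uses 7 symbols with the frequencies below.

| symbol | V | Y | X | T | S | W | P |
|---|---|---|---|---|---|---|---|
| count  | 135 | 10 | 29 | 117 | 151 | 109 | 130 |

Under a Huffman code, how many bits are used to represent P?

3

Huffman merges, smallest pair first:
Y(10) + X(29) → 39
39 + W(109) → 148
T(117) + P(130) → 247
V(135) + 148 → 283
S(151) + 247 → 398
283 + 398 → 681
P's leaf is at depth 3, giving a 3-bit codeword.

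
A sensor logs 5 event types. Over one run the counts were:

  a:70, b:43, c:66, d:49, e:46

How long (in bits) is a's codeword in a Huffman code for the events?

Build the tree from the bottom:
combine b(43), e(46) → 89
combine d(49), c(66) → 115
combine a(70), 89 → 159
combine 115, 159 → 274
a's leaf is at depth 2, giving a 2-bit codeword.

2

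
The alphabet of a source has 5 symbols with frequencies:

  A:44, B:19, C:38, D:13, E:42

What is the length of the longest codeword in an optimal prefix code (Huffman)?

Merge the two lowest-weight nodes at each step:
D(13) + B(19) → 32
32 + C(38) → 70
E(42) + A(44) → 86
70 + 86 → 156
Maximum depth reached is 3.

3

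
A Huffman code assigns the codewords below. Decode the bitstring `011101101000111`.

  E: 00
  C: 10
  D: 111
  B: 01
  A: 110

BAACED

Read left to right; each codeword is recognised as soon as it completes (prefix code):
  01→B | 110→A | 110→A | 10→C | 00→E | 111→D
Decoded message: BAACED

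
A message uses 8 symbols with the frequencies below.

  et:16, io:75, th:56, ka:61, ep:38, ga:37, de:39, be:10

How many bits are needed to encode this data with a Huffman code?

947

Greedily combine the two least-frequent nodes:
combine be(10), et(16) → 26
combine 26, ga(37) → 63
combine ep(38), de(39) → 77
combine th(56), ka(61) → 117
combine 63, io(75) → 138
combine 77, 117 → 194
combine 138, 194 → 332
The encoded length is the sum of every internal node's weight: 26 + 63 + 77 + 117 + 138 + 194 + 332 = 947 bits.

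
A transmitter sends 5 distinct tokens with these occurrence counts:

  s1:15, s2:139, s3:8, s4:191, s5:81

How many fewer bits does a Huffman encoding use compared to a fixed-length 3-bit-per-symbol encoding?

Fixed-length: 3 bits × 434 symbols = 1302 bits.
Huffman merges:
combine s3(8), s1(15) → 23
combine 23, s5(81) → 104
combine 104, s2(139) → 243
combine s4(191), 243 → 434
Huffman total = 23 + 104 + 243 + 434 = 804 bits.
Saving = 1302 − 804 = 498 bits.

498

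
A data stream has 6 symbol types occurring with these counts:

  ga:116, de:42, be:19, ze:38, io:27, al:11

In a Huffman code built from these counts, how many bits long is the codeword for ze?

3

Repeatedly merge the two smallest:
al(11) + be(19) → 30
io(27) + 30 → 57
ze(38) + de(42) → 80
57 + 80 → 137
ga(116) + 137 → 253
The subtree containing ze is merged 3 times, so code length = 3.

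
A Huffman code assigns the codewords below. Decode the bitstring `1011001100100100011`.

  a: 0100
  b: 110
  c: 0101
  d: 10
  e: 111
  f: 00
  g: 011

Read left to right; each codeword is recognised as soon as it completes (prefix code):
  10→d | 110→b | 011→g | 00→f | 10→d | 0100→a | 011→g
Decoded message: dbgfdag

dbgfdag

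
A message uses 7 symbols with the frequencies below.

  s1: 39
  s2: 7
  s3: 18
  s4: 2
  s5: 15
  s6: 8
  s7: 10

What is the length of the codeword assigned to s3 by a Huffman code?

Huffman merges, smallest pair first:
s4(2) + s2(7) → 9
s6(8) + 9 → 17
s7(10) + s5(15) → 25
17 + s3(18) → 35
25 + 35 → 60
s1(39) + 60 → 99
s3's leaf is at depth 3, giving a 3-bit codeword.

3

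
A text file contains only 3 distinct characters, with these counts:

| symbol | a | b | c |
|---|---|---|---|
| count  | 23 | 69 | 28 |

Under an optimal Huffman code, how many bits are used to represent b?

1

Build the tree from the bottom:
combine a(23), c(28) → 51
combine 51, b(69) → 120
b is a child of the root — depth 1, so its codeword is a single bit.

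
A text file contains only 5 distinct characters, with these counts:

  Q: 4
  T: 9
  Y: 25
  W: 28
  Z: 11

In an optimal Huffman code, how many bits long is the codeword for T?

Repeatedly merge the two smallest:
merge Q(4) and T(9): 13
merge Z(11) and 13: 24
merge 24 and Y(25): 49
merge W(28) and 49: 77
The subtree containing T is merged 4 times, so code length = 4.

4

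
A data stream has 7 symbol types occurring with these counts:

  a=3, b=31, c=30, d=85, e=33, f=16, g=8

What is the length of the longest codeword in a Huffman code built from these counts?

5

Merge the two lowest-weight nodes at each step:
a(3) + g(8) → 11
11 + f(16) → 27
27 + c(30) → 57
b(31) + e(33) → 64
57 + 64 → 121
d(85) + 121 → 206
The first pair merged (a, g) ends up deepest, at depth 5.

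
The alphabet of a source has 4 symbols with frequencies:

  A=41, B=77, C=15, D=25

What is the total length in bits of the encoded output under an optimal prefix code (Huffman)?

Build the Huffman tree bottom-up:
C(15) + D(25) → 40
40 + A(41) → 81
B(77) + 81 → 158
Each symbol's bit-cost is frequency × depth; summing gives 279 bits (equivalently 40 + 81 + 158).

279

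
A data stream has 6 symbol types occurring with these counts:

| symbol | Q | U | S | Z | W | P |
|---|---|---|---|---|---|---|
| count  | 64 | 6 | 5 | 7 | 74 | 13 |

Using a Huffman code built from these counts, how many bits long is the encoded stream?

Greedily combine the two least-frequent nodes:
combine S(5), U(6) → 11
combine Z(7), 11 → 18
combine P(13), 18 → 31
combine 31, Q(64) → 95
combine W(74), 95 → 169
Total encoded bits = sum of merged weights = 11 + 18 + 31 + 95 + 169 = 324.

324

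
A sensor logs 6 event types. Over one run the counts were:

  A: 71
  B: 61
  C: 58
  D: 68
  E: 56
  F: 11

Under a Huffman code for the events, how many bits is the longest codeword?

Merge the two lowest-weight nodes at each step:
merge F(11) and E(56): 67
merge C(58) and B(61): 119
merge 67 and D(68): 135
merge A(71) and 119: 190
merge 135 and 190: 325
Maximum depth reached is 3.

3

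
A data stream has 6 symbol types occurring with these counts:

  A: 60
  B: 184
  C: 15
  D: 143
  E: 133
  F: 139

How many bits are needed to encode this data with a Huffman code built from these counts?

1631

Greedily combine the two least-frequent nodes:
C(15) + A(60) → 75
75 + E(133) → 208
F(139) + D(143) → 282
B(184) + 208 → 392
282 + 392 → 674
The encoded length is the sum of every internal node's weight: 75 + 208 + 282 + 392 + 674 = 1631 bits.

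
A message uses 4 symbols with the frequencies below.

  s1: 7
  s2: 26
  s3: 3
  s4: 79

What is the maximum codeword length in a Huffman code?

Merge the two lowest-weight nodes at each step:
merge s3(3) and s1(7): 10
merge 10 and s2(26): 36
merge 36 and s4(79): 115
The rarest symbols sit at the bottom; the longest codeword is 3 bits.

3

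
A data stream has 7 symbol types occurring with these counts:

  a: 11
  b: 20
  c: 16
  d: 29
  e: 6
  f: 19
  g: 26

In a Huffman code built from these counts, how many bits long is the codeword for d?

2

Build the tree from the bottom:
merge e(6) and a(11): 17
merge c(16) and 17: 33
merge f(19) and b(20): 39
merge g(26) and d(29): 55
merge 33 and 39: 72
merge 55 and 72: 127
The subtree containing d is merged 2 times, so code length = 2.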